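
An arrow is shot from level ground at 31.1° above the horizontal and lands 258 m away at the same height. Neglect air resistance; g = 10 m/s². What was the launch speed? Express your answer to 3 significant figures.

54.0 m/s

On level ground, R = v₀² sin(2θ) / g, so v₀ = √(R g / sin 2θ).
sin(2 × 31.1°) = 0.8846.
v₀ = √(258 × 10 / 0.8846) = √2917 = 54.0 m/s.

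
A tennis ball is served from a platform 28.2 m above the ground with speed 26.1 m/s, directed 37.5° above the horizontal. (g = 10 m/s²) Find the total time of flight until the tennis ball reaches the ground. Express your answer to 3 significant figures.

Vertical component: v_y = 26.1 sin 37.5° = 15.89 m/s.
Taking up as positive with launch at y = 28.2 m, landing at y = 0: 0 = 28.2 + 15.89 t − ½(10) t².
Solving 5.000 t² − 15.89 t − 28.2 = 0 gives t = [15.89 + √(15.89² + 4·5.000·28.2)] / 10.00 = 4.45 s.

4.45 s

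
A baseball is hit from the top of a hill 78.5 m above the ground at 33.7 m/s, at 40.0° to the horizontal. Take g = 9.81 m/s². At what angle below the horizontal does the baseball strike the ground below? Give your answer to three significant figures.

v_x = 33.7 cos 40.0° = 25.82 m/s.
At impact |v_y| = √(v_y0² + 2 g h) = √(21.66² + 2×9.81×78.5) = 44.83 m/s.
Angle below horizontal = arctan(|v_y| / v_x) = arctan(44.83 / 25.82) = 60.1°.

60.1°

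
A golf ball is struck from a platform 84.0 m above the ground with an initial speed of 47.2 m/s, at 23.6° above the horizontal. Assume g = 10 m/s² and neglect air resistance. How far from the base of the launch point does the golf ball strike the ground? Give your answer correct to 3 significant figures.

277 m

Components: v_x = 47.2 cos 23.6° = 43.25 m/s, v_y = 47.2 sin 23.6° = 18.90 m/s.
Vertical: 0 = 84.0 + 18.90 t − ½(10) t² ⇒ 5.000 t² − 18.90 t − 84.0 = 0.
t = [18.90 + √(357.2 + 1680)] / 10.00 = 6.404 s.
Horizontal: R = v_x · t = 43.25 × 6.404 = 277 m.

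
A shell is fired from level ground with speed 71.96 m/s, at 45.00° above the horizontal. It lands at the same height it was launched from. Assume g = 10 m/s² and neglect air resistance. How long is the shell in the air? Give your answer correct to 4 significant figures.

10.18 s

Vertical component: v_y = 71.96 sin 45.00° = 50.883 m/s.
For a projectile landing at launch height, time of flight is t = 2 v_y / g = 2 × 50.883 / 10 = 10.18 s.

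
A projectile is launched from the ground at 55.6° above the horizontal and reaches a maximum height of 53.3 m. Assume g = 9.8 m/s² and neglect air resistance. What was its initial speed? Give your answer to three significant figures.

At maximum height v_y = 0, so (v₀ sin θ)² = 2 g H.
v₀ sin 55.6° = √(2 × 9.8 × 53.3) = 32.32 m/s.
v₀ = 32.32 / sin 55.6° = 32.32 / 0.8251 = 39.2 m/s.

39.2 m/s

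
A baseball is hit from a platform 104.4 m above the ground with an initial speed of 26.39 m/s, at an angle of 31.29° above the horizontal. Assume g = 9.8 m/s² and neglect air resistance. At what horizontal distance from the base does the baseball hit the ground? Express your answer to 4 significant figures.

Components: v_x = 26.39 cos 31.29° = 22.552 m/s, v_y = 26.39 sin 31.29° = 13.706 m/s.
Vertical: 0 = 104.4 + 13.706 t − ½(9.8) t² ⇒ 4.900 t² − 13.706 t − 104.4 = 0.
t = [13.706 + √(187.85 + 2046.2)] / 9.800 = 6.2216 s.
Horizontal: R = v_x · t = 22.552 × 6.2216 = 140.3 m.

140.3 m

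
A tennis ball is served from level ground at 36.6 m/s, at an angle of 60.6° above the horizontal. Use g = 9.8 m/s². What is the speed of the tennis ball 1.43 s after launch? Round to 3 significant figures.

v_x = 36.6 cos 60.6° = 17.97 m/s (constant).
v_y(t) = 36.6 sin 60.6° − g t = 31.89 − 9.8 × 1.43 = 17.88 m/s.
Speed = √(v_x² + v_y²) = √(322.9 + 319.7) = 25.3 m/s.

25.3 m/s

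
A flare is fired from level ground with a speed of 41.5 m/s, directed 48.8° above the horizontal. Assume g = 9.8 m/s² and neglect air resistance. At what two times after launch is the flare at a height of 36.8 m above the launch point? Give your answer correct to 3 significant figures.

1.56 s and 4.81 s

v_y0 = 41.5 sin 48.8° = 31.23 m/s.
Set y = v_y0 t − ½ g t² = 36.8: 4.900 t² − 31.23 t + 36.8 = 0.
t = [31.23 ± √(975.3 − 721.3)] / 9.8 = (31.23 ± 15.94) / 9.8, giving t = 1.56 s or t = 4.81 s.
So the flare is at 36.8 m at t = 1.56 s (rising) and t = 4.81 s (falling).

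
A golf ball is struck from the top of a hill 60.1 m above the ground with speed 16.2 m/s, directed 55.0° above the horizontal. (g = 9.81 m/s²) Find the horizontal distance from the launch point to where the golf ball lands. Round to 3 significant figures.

Components: v_x = 16.2 cos 55.0° = 9.292 m/s, v_y = 16.2 sin 55.0° = 13.27 m/s.
Vertical: 0 = 60.1 + 13.27 t − ½(9.81) t² ⇒ 4.905 t² − 13.27 t − 60.1 = 0.
t = [13.27 + √(176.1 + 1179)] / 9.810 = 5.105 s.
Horizontal: R = v_x · t = 9.292 × 5.105 = 47.4 m.

47.4 m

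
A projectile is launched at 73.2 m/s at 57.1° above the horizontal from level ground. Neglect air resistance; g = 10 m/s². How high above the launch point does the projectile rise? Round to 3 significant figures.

189 m

Vertical component of launch velocity: v_y = 73.2 sin 57.1° = 61.46 m/s.
At the highest point the vertical velocity is zero, so v_y² = 2 g h_max.
h_max = (61.46)² / (2 × 10) = 3777 / 20.00 = 189 m.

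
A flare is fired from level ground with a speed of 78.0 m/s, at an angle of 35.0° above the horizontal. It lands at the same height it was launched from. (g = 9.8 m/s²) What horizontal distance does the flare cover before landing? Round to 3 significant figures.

For level ground, R = v₀² sin(2θ) / g.
sin(2 × 35.0°) = sin 70.00° = 0.9397.
R = (78.0)² × 0.9397 / 9.8 = 583 m.

583 m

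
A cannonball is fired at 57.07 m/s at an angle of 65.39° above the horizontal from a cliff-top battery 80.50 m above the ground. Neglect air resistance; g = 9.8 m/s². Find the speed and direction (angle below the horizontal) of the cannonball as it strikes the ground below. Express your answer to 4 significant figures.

v_x = 57.07 cos 65.39° = 23.766 m/s (constant).
|v_y| at impact = √((51.886)² + 2×9.8×80.50) = 65.345 m/s.
Speed = √(23.766² + 65.345²) = 69.53 m/s; angle = arctan(65.345/23.766) = 70.01° below horizontal.

69.53 m/s at 70.01° below the horizontal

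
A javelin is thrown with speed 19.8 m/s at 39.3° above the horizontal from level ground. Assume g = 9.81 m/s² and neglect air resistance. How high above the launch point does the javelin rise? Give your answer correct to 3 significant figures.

8.02 m

Vertical component of launch velocity: v_y = 19.8 sin 39.3° = 12.54 m/s.
At the highest point the vertical velocity is zero, so v_y² = 2 g h_max.
h_max = (12.54)² / (2 × 9.81) = 157.3 / 19.62 = 8.02 m.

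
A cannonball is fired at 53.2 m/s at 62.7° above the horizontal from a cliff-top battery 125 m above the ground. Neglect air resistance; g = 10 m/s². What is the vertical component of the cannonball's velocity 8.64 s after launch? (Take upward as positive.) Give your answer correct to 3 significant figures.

Initial vertical component: v_y0 = 53.2 sin 62.7° = 47.27 m/s.
v_y(t) = v_y0 − g t = 47.27 − 10 × 8.64 = -39.1 m/s.

-39.1 m/s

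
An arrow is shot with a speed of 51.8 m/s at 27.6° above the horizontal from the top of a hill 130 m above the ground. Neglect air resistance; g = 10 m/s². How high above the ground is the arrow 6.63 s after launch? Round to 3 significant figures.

69.3 m

v_y0 = 51.8 sin 27.6° = 24.00 m/s.
y(t) = 130 + v_y0 t − ½ g t² = 130 + 24.00×6.63 − ½×10×6.63² = 69.3 m.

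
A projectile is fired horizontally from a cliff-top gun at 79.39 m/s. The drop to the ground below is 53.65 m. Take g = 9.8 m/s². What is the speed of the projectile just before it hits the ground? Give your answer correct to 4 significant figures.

Fall time: t = √(2 × 53.65 / 9.8) = 3.3089 s.
At impact: v_x = 79.39 m/s (unchanged), v_y = g t = 9.8 × 3.3089 = 32.427 m/s.
Speed = √(v_x² + v_y²) = √(6302.8 + 1051.5) = 85.76 m/s.

85.76 m/s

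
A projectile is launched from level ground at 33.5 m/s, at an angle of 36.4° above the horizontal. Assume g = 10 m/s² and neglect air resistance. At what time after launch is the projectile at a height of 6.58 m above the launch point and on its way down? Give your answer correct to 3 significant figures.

3.61 s

v_y0 = 33.5 sin 36.4° = 19.88 m/s.
Set y = v_y0 t − ½ g t² = 6.58: 5.000 t² − 19.88 t + 6.58 = 0.
t = [19.88 ± √(395.2 − 131.6)] / 10 = (19.88 ± 16.24) / 10, giving t = 0.364 s or t = 3.61 s.
On the way down corresponds to the larger root: t = 3.61 s.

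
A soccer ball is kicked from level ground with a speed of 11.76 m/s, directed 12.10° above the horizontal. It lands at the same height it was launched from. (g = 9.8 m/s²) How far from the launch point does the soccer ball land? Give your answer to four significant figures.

Components: v_x = 11.76 cos 12.10° = 11.499 m/s, v_y = 11.76 sin 12.10° = 2.4651 m/s.
Time of flight (same landing height): t = 2 v_y / g = 2 × 2.4651 / 9.8 = 0.50308 s.
Range: R = v_x · t = 11.499 × 0.50308 = 5.785 m.

5.785 m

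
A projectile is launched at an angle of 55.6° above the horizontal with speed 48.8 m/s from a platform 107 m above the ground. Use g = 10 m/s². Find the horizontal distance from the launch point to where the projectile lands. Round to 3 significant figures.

Components: v_x = 48.8 cos 55.6° = 27.57 m/s, v_y = 48.8 sin 55.6° = 40.27 m/s.
Vertical: 0 = 107 + 40.27 t − ½(10) t² ⇒ 5.000 t² − 40.27 t − 107 = 0.
t = [40.27 + √(1622 + 2140)] / 10.00 = 10.16 s.
Horizontal: R = v_x · t = 27.57 × 10.16 = 280 m.

280 m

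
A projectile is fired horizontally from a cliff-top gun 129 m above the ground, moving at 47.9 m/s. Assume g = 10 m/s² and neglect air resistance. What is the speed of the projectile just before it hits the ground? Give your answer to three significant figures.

69.8 m/s

Fall time: t = √(2 × 129 / 10) = 5.079 s.
At impact: v_x = 47.9 m/s (unchanged), v_y = g t = 10 × 5.079 = 50.79 m/s.
Speed = √(v_x² + v_y²) = √(2294 + 2580) = 69.8 m/s.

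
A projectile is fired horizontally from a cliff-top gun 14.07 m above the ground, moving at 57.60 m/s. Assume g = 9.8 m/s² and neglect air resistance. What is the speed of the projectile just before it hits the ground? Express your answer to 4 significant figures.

Fall time: t = √(2 × 14.07 / 9.8) = 1.6945 s.
At impact: v_x = 57.60 m/s (unchanged), v_y = g t = 9.8 × 1.6945 = 16.606 m/s.
Speed = √(v_x² + v_y²) = √(3317.8 + 275.76) = 59.95 m/s.

59.95 m/s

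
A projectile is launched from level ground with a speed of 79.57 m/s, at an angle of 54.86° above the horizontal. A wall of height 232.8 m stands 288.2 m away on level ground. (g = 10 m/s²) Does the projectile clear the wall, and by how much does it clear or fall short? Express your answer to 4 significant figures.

v_x = 79.57 cos 54.86° = 45.799 m/s; v_y0 = 79.57 sin 54.86° = 65.068 m/s.
Time to reach the wall: t = 288.2 / 45.799 = 6.2927 s.
Height at that point: y = 65.068×6.2927 − 5.000×6.2927² = 211.46 m.
That is 232.8 − 211.46 = 21.34 m below the top of the wall, so the projectile does not clear it.

No — it falls 21.34 m short of clearing the wall.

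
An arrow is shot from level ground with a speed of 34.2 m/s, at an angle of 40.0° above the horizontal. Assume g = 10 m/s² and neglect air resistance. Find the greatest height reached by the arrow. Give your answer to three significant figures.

Vertical component of launch velocity: v_y = 34.2 sin 40.0° = 21.98 m/s.
At the highest point the vertical velocity is zero, so v_y² = 2 g h_max.
h_max = (21.98)² / (2 × 10) = 483.1 / 20.00 = 24.2 m.

24.2 m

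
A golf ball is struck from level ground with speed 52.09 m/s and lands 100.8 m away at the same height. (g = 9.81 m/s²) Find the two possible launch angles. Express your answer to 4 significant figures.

Level-ground range: R = v₀² sin(2θ)/g ⇒ sin 2θ = R g / v₀² = 100.8×9.81/52.09² = 0.3644.
2θ = arcsin(0.3644) = 21.371° or 180° − 21.371° = 158.629°.
So θ = 10.69° or θ = 79.31°.

10.69° and 79.31°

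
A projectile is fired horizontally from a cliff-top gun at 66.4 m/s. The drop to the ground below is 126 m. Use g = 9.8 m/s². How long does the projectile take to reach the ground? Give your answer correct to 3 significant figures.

The horizontal speed doesn't affect the fall. With v_y0 = 0, h = ½ g t².
t = √(2 × 126 / 9.8) = √25.71 = 5.07 s.

5.07 s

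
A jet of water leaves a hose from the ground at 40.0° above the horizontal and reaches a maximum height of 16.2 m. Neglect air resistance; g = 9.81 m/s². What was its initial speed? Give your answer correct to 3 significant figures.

27.7 m/s

At maximum height v_y = 0, so (v₀ sin θ)² = 2 g H.
v₀ sin 40.0° = √(2 × 9.81 × 16.2) = 17.83 m/s.
v₀ = 17.83 / sin 40.0° = 17.83 / 0.6428 = 27.7 m/s.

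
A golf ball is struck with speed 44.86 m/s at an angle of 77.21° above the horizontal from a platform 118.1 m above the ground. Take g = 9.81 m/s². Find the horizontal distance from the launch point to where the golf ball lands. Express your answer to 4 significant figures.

Components: v_x = 44.86 cos 77.21° = 9.9310 m/s, v_y = 44.86 sin 77.21° = 43.747 m/s.
Vertical: 0 = 118.1 + 43.747 t − ½(9.81) t² ⇒ 4.905 t² − 43.747 t − 118.1 = 0.
t = [43.747 + √(1913.8 + 2317.1)] / 9.810 = 11.090 s.
Horizontal: R = v_x · t = 9.9310 × 11.090 = 110.1 m.

110.1 m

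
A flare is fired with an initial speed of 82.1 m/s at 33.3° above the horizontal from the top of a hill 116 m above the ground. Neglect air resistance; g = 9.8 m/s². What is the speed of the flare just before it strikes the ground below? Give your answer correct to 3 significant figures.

v_x = 82.1 cos 33.3° = 68.62 m/s is unchanged throughout.
For the vertical component, v_y² = v_y0² + 2 g h = (45.07)² + 2×9.8×116 = 4305, so |v_y| = 65.61 m/s.
Impact speed = √(v_x² + v_y²) = √(4709 + 4305) = 94.9 m/s.

94.9 m/s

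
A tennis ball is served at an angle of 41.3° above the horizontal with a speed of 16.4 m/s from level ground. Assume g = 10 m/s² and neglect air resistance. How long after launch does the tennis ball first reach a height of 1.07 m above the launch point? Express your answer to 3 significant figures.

v_y0 = 16.4 sin 41.3° = 10.82 m/s.
Set y = v_y0 t − ½ g t² = 1.07: 5.000 t² − 10.82 t + 1.07 = 0.
t = [10.82 ± √(117.1 − 21.40)] / 10 = (10.82 ± 9.783) / 10, giving t = 0.104 s or t = 2.06 s.
The tennis ball is on the way up at the first time, so t = 0.104 s.

0.104 s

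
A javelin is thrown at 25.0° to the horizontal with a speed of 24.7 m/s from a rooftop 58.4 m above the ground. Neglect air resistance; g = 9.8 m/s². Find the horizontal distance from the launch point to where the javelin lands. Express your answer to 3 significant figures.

Components: v_x = 24.7 cos 25.0° = 22.39 m/s, v_y = 24.7 sin 25.0° = 10.44 m/s.
Vertical: 0 = 58.4 + 10.44 t − ½(9.8) t² ⇒ 4.900 t² − 10.44 t − 58.4 = 0.
t = [10.44 + √(109.0 + 1145)] / 9.800 = 4.679 s.
Horizontal: R = v_x · t = 22.39 × 4.679 = 105 m.

105 m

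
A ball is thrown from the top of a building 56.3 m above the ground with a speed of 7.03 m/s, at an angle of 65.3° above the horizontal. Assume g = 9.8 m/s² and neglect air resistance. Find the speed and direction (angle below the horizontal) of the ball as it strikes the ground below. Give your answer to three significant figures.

34.0 m/s at 85.0° below the horizontal

v_x = 7.03 cos 65.3° = 2.938 m/s (constant).
|v_y| at impact = √((6.387)² + 2×9.8×56.3) = 33.83 m/s.
Speed = √(2.938² + 33.83²) = 34.0 m/s; angle = arctan(33.83/2.938) = 85.0° below horizontal.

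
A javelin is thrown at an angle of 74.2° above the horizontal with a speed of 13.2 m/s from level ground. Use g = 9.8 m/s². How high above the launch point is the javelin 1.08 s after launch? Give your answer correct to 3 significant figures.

v_y0 = 13.2 sin 74.2° = 12.70 m/s.
y(t) = v_y0 t − ½ g t² = 12.70×1.08 − 4.900×1.08² = 8.00 m.

8.00 m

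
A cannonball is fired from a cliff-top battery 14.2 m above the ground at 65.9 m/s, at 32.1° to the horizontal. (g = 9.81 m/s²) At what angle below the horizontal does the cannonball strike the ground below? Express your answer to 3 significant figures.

v_x = 65.9 cos 32.1° = 55.83 m/s.
At impact |v_y| = √(v_y0² + 2 g h) = √(35.02² + 2×9.81×14.2) = 38.79 m/s.
Angle below horizontal = arctan(|v_y| / v_x) = arctan(38.79 / 55.83) = 34.8°.

34.8°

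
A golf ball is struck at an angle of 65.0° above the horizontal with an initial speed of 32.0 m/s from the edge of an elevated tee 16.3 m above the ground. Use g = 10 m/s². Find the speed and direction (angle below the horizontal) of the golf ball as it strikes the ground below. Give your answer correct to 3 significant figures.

36.7 m/s at 68.4° below the horizontal

v_x = 32.0 cos 65.0° = 13.52 m/s (constant).
|v_y| at impact = √((29.00)² + 2×10×16.3) = 34.16 m/s.
Speed = √(13.52² + 34.16²) = 36.7 m/s; angle = arctan(34.16/13.52) = 68.4° below horizontal.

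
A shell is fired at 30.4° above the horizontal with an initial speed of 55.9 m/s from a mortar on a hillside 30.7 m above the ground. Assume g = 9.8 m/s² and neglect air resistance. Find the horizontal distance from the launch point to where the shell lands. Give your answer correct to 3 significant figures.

Components: v_x = 55.9 cos 30.4° = 48.21 m/s, v_y = 55.9 sin 30.4° = 28.29 m/s.
Vertical: 0 = 30.7 + 28.29 t − ½(9.8) t² ⇒ 4.900 t² − 28.29 t − 30.7 = 0.
t = [28.29 + √(800.3 + 601.7)] / 9.800 = 6.707 s.
Horizontal: R = v_x · t = 48.21 × 6.707 = 323 m.

323 m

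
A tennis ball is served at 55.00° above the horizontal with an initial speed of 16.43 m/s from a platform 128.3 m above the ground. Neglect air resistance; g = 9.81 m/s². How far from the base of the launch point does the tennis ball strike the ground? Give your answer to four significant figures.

Components: v_x = 16.43 cos 55.00° = 9.4239 m/s, v_y = 16.43 sin 55.00° = 13.459 m/s.
Vertical: 0 = 128.3 + 13.459 t − ½(9.81) t² ⇒ 4.905 t² − 13.459 t − 128.3 = 0.
t = [13.459 + √(181.14 + 2517.2)] / 9.810 = 6.6671 s.
Horizontal: R = v_x · t = 9.4239 × 6.6671 = 62.83 m.

62.83 m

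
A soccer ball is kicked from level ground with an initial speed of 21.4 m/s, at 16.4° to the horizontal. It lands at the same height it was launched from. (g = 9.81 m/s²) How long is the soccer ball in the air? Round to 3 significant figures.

1.23 s

Vertical component: v_y = 21.4 sin 16.4° = 6.042 m/s.
For a projectile landing at launch height, time of flight is t = 2 v_y / g = 2 × 6.042 / 9.81 = 1.23 s.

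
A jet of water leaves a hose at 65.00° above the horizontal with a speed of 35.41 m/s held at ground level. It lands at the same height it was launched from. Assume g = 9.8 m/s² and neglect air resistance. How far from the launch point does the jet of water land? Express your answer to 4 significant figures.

Components: v_x = 35.41 cos 65.00° = 14.965 m/s, v_y = 35.41 sin 65.00° = 32.092 m/s.
Time of flight (same landing height): t = 2 v_y / g = 2 × 32.092 / 9.8 = 6.5494 s.
Range: R = v_x · t = 14.965 × 6.5494 = 98.01 m.

98.01 m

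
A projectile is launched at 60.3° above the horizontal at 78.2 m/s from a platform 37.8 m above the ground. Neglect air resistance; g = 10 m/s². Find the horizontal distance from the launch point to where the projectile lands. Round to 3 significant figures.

Components: v_x = 78.2 cos 60.3° = 38.74 m/s, v_y = 78.2 sin 60.3° = 67.93 m/s.
Vertical: 0 = 37.8 + 67.93 t − ½(10) t² ⇒ 5.000 t² − 67.93 t − 37.8 = 0.
t = [67.93 + √(4614 + 756.0)] / 10.00 = 14.12 s.
Horizontal: R = v_x · t = 38.74 × 14.12 = 547 m.

547 m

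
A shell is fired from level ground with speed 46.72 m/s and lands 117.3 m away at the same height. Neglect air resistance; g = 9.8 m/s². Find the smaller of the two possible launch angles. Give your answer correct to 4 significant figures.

15.89°

Level-ground range: R = v₀² sin(2θ)/g ⇒ sin 2θ = R g / v₀² = 117.3×9.8/46.72² = 0.5266.
2θ = arcsin(0.5266) = 31.776° or 180° − 31.776° = 148.224°.
So θ = 15.89° or θ = 74.11°.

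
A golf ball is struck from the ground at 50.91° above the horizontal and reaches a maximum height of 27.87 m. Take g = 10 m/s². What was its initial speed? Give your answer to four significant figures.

At maximum height v_y = 0, so (v₀ sin θ)² = 2 g H.
v₀ sin 50.91° = √(2 × 10 × 27.87) = 23.609 m/s.
v₀ = 23.609 / sin 50.91° = 23.609 / 0.7762 = 30.42 m/s.

30.42 m/s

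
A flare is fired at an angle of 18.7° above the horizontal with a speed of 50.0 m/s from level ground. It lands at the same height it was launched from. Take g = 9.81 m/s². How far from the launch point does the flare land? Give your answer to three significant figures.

155 m

Components: v_x = 50.0 cos 18.7° = 47.36 m/s, v_y = 50.0 sin 18.7° = 16.03 m/s.
Time of flight (same landing height): t = 2 v_y / g = 2 × 16.03 / 9.81 = 3.268 s.
Range: R = v_x · t = 47.36 × 3.268 = 155 m.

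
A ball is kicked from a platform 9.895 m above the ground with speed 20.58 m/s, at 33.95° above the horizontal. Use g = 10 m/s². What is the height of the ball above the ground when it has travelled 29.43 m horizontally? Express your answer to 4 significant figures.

14.85 m

v_x = 20.58 cos 33.95° = 17.072 m/s, v_y0 = 20.58 sin 33.95° = 11.493 m/s.
Time to reach x = 29.43 m: t = x / v_x = 29.43 / 17.072 = 1.7239 s.
y = 9.895 + v_y0 t − ½ g t² = 9.895 + 11.493×1.7239 − 5.000×1.7239² = 14.85 m.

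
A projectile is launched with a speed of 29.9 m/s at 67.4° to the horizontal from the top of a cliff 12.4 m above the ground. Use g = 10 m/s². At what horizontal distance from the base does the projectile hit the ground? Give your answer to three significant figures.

68.2 m

Components: v_x = 29.9 cos 67.4° = 11.49 m/s, v_y = 29.9 sin 67.4° = 27.60 m/s.
Vertical: 0 = 12.4 + 27.60 t − ½(10) t² ⇒ 5.000 t² − 27.60 t − 12.4 = 0.
t = [27.60 + √(761.8 + 248.0)] / 10.00 = 5.938 s.
Horizontal: R = v_x · t = 11.49 × 5.938 = 68.2 m.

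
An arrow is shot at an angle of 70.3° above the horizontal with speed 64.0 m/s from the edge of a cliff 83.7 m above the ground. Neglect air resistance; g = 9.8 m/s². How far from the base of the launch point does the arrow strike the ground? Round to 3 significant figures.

Components: v_x = 64.0 cos 70.3° = 21.57 m/s, v_y = 64.0 sin 70.3° = 60.25 m/s.
Vertical: 0 = 83.7 + 60.25 t − ½(9.8) t² ⇒ 4.900 t² − 60.25 t − 83.7 = 0.
t = [60.25 + √(3630 + 1641)] / 9.800 = 13.56 s.
Horizontal: R = v_x · t = 21.57 × 13.56 = 292 m.

292 m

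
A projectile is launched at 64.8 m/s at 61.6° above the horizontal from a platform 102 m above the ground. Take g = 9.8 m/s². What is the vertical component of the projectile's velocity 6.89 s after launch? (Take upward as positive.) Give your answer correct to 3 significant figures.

-10.5 m/s

Initial vertical component: v_y0 = 64.8 sin 61.6° = 57.00 m/s.
v_y(t) = v_y0 − g t = 57.00 − 9.8 × 6.89 = -10.5 m/s.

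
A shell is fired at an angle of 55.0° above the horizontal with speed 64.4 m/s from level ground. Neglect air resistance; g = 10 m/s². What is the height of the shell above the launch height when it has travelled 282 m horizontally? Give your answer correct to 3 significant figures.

v_x = 64.4 cos 55.0° = 36.94 m/s, v_y0 = 64.4 sin 55.0° = 52.75 m/s.
Time to reach x = 282 m: t = x / v_x = 282 / 36.94 = 7.634 s.
y = v_y0 t − ½ g t² = 52.75×7.634 − 5.000×7.634² = 111 m.

111 m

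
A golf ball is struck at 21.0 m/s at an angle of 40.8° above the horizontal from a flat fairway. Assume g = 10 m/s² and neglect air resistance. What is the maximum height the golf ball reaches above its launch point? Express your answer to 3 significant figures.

Vertical component of launch velocity: v_y = 21.0 sin 40.8° = 13.72 m/s.
At the highest point the vertical velocity is zero, so v_y² = 2 g h_max.
h_max = (13.72)² / (2 × 10) = 188.2 / 20.00 = 9.41 m.

9.41 m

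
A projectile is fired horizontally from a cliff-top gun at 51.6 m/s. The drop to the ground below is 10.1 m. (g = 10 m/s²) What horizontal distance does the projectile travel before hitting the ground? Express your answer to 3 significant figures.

Initial vertical velocity is zero, so the fall time comes from h = ½ g t²: t = √(2 × 10.1 / 10) = 1.421 s.
Horizontal motion is uniform at 51.6 m/s, so x = 51.6 × 1.421 = 73.3 m.

73.3 m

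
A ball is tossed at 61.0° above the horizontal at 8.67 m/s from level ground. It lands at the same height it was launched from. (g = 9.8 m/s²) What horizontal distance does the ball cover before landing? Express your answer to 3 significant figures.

6.50 m

For level ground, R = v₀² sin(2θ) / g.
sin(2 × 61.0°) = sin 122.0° = 0.8480.
R = (8.67)² × 0.8480 / 9.8 = 6.50 m.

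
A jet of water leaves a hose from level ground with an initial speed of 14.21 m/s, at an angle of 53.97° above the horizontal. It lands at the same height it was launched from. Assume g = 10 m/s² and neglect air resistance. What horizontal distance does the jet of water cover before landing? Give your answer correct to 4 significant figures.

19.21 m

For level ground, R = v₀² sin(2θ) / g.
sin(2 × 53.97°) = sin 107.94° = 0.9514.
R = (14.21)² × 0.9514 / 10 = 19.21 m.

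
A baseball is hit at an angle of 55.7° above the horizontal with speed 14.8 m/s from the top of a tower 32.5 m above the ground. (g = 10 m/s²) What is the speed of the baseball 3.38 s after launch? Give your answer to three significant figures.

23.1 m/s

v_x = 14.8 cos 55.7° = 8.340 m/s (constant).
v_y(t) = 14.8 sin 55.7° − g t = 12.23 − 10 × 3.38 = -21.57 m/s.
Speed = √(v_x² + v_y²) = √(69.56 + 465.3) = 23.1 m/s.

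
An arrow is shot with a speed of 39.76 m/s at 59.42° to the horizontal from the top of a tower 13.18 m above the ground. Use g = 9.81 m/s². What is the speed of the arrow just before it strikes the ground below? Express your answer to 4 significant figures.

v_x = 39.76 cos 59.42° = 20.228 m/s is unchanged throughout.
For the vertical component, v_y² = v_y0² + 2 g h = (34.230)² + 2×9.81×13.18 = 1430.3, so |v_y| = 37.819 m/s.
Impact speed = √(v_x² + v_y²) = √(409.17 + 1430.3) = 42.89 m/s.

42.89 m/s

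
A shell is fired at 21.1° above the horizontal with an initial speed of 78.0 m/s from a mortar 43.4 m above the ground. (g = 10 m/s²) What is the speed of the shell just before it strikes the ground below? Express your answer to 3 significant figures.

83.4 m/s

v_x = 78.0 cos 21.1° = 72.77 m/s is unchanged throughout.
For the vertical component, v_y² = v_y0² + 2 g h = (28.08)² + 2×10×43.4 = 1656, so |v_y| = 40.69 m/s.
Impact speed = √(v_x² + v_y²) = √(5295 + 1656) = 83.4 m/s.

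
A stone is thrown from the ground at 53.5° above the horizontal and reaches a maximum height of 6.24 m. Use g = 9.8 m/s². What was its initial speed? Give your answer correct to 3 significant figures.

13.8 m/s

At maximum height v_y = 0, so (v₀ sin θ)² = 2 g H.
v₀ sin 53.5° = √(2 × 9.8 × 6.24) = 11.06 m/s.
v₀ = 11.06 / sin 53.5° = 11.06 / 0.8039 = 13.8 m/s.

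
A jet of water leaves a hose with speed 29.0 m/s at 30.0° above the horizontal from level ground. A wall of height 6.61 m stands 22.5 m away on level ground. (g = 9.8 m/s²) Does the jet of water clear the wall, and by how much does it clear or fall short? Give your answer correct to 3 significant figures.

Yes — it clears the wall by 2.45 m.

v_x = 29.0 cos 30.0° = 25.11 m/s; v_y0 = 29.0 sin 30.0° = 14.50 m/s.
Time to reach the wall: t = 22.5 / 25.11 = 0.8961 s.
Height at that point: y = 14.50×0.8961 − 4.900×0.8961² = 9.059 m.
That is 9.059 − 6.61 = 2.45 m above the top of the wall, so the jet of water clears it.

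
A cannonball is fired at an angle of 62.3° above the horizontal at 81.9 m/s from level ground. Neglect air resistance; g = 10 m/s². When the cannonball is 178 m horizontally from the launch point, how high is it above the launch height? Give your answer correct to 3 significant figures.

230 m

v_x = 81.9 cos 62.3° = 38.07 m/s, v_y0 = 81.9 sin 62.3° = 72.51 m/s.
Time to reach x = 178 m: t = x / v_x = 178 / 38.07 = 4.676 s.
y = v_y0 t − ½ g t² = 72.51×4.676 − 5.000×4.676² = 230 m.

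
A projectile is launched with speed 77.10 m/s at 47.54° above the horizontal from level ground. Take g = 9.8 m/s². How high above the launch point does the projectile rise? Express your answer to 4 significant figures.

Vertical component of launch velocity: v_y = 77.10 sin 47.54° = 56.880 m/s.
At the highest point the vertical velocity is zero, so v_y² = 2 g h_max.
h_max = (56.880)² / (2 × 9.8) = 3235.3 / 19.60 = 165.1 m.

165.1 m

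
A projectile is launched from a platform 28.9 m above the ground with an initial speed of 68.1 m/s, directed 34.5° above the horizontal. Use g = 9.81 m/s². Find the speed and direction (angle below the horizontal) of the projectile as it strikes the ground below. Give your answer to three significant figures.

v_x = 68.1 cos 34.5° = 56.12 m/s (constant).
|v_y| at impact = √((38.57)² + 2×9.81×28.9) = 45.33 m/s.
Speed = √(56.12² + 45.33²) = 72.1 m/s; angle = arctan(45.33/56.12) = 38.9° below horizontal.

72.1 m/s at 38.9° below the horizontal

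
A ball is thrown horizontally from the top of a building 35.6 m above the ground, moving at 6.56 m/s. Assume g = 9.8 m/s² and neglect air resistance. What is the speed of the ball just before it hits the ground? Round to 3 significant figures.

27.2 m/s

Fall time: t = √(2 × 35.6 / 9.8) = 2.695 s.
At impact: v_x = 6.56 m/s (unchanged), v_y = g t = 9.8 × 2.695 = 26.41 m/s.
Speed = √(v_x² + v_y²) = √(43.03 + 697.5) = 27.2 m/s.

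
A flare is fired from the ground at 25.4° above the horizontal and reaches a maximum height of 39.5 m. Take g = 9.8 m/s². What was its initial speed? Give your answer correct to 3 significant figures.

64.9 m/s

At maximum height v_y = 0, so (v₀ sin θ)² = 2 g H.
v₀ sin 25.4° = √(2 × 9.8 × 39.5) = 27.82 m/s.
v₀ = 27.82 / sin 25.4° = 27.82 / 0.4289 = 64.9 m/s.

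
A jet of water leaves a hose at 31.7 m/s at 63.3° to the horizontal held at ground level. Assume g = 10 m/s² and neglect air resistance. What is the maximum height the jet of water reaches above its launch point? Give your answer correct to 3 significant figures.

40.1 m

Vertical component of launch velocity: v_y = 31.7 sin 63.3° = 28.32 m/s.
At the highest point the vertical velocity is zero, so v_y² = 2 g h_max.
h_max = (28.32)² / (2 × 10) = 802.0 / 20.00 = 40.1 m.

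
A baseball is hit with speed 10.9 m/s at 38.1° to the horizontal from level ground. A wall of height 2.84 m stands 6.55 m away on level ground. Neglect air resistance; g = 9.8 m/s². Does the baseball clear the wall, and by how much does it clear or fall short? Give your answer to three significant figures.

v_x = 10.9 cos 38.1° = 8.578 m/s; v_y0 = 10.9 sin 38.1° = 6.726 m/s.
Time to reach the wall: t = 6.55 / 8.578 = 0.7636 s.
Height at that point: y = 6.726×0.7636 − 4.900×0.7636² = 2.279 m.
That is 2.84 − 2.279 = 0.561 m below the top of the wall, so the baseball does not clear it.

No — it falls 0.561 m short of clearing the wall.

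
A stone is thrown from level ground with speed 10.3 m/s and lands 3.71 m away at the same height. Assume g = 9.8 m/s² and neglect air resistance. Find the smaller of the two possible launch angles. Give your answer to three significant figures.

10.0°

Level-ground range: R = v₀² sin(2θ)/g ⇒ sin 2θ = R g / v₀² = 3.71×9.8/10.3² = 0.3427.
2θ = arcsin(0.3427) = 20.04° or 180° − 20.04° = 159.96°.
So θ = 10.0° or θ = 80.0°.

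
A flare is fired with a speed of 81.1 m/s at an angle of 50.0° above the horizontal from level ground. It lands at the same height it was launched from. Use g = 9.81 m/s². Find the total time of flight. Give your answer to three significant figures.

12.7 s

Vertical component: v_y = 81.1 sin 50.0° = 62.13 m/s.
For a projectile landing at launch height, time of flight is t = 2 v_y / g = 2 × 62.13 / 9.81 = 12.7 s.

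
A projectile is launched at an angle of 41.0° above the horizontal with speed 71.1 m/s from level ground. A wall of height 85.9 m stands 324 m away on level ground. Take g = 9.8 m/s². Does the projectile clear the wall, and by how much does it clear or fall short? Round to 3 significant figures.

Yes — it clears the wall by 17.1 m.

v_x = 71.1 cos 41.0° = 53.66 m/s; v_y0 = 71.1 sin 41.0° = 46.65 m/s.
Time to reach the wall: t = 324 / 53.66 = 6.038 s.
Height at that point: y = 46.65×6.038 − 4.900×6.038² = 103.0 m.
That is 103.0 − 85.9 = 17.1 m above the top of the wall, so the projectile clears it.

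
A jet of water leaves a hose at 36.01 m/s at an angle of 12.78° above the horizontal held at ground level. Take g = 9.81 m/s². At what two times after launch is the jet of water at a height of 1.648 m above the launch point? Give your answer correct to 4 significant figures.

0.2434 s and 1.381 s

v_y0 = 36.01 sin 12.78° = 7.9657 m/s.
Set y = v_y0 t − ½ g t² = 1.648: 4.905 t² − 7.9657 t + 1.648 = 0.
t = [7.9657 ± √(63.452 − 32.334)] / 9.81 = (7.9657 ± 5.5784) / 9.81, giving t = 0.2434 s or t = 1.381 s.
So the jet of water is at 1.648 m at t = 0.2434 s (rising) and t = 1.381 s (falling).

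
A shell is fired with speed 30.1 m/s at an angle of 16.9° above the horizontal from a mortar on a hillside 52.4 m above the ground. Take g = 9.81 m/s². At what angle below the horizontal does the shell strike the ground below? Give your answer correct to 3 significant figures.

49.1°

v_x = 30.1 cos 16.9° = 28.80 m/s.
At impact |v_y| = √(v_y0² + 2 g h) = √(8.750² + 2×9.81×52.4) = 33.24 m/s.
Angle below horizontal = arctan(|v_y| / v_x) = arctan(33.24 / 28.80) = 49.1°.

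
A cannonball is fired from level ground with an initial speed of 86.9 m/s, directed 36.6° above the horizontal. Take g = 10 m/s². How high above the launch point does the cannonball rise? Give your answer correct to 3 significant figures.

134 m

Vertical component of launch velocity: v_y = 86.9 sin 36.6° = 51.81 m/s.
At the highest point the vertical velocity is zero, so v_y² = 2 g h_max.
h_max = (51.81)² / (2 × 10) = 2684 / 20.00 = 134 m.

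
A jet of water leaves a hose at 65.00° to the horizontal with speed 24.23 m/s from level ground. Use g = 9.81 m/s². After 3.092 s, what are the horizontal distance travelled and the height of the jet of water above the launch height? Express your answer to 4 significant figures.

x = 31.66 m, y = 21.01 m

v_x = 24.23 cos 65.00° = 10.240 m/s; v_y0 = 24.23 sin 65.00° = 21.960 m/s.
x = v_x t = 10.240 × 3.092 = 31.66 m.
y = v_y0 t − ½ g t² = 21.960×3.092 − 4.905×3.092² = 21.01 m.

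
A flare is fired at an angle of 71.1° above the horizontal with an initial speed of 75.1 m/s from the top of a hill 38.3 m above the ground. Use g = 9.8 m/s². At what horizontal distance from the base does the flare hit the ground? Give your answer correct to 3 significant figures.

365 m

Components: v_x = 75.1 cos 71.1° = 24.33 m/s, v_y = 75.1 sin 71.1° = 71.05 m/s.
Vertical: 0 = 38.3 + 71.05 t − ½(9.8) t² ⇒ 4.900 t² − 71.05 t − 38.3 = 0.
t = [71.05 + √(5048 + 750.7)] / 9.800 = 15.02 s.
Horizontal: R = v_x · t = 24.33 × 15.02 = 365 m.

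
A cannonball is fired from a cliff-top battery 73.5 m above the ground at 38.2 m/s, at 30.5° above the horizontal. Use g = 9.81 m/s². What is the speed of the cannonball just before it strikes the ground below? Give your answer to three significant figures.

53.9 m/s

v_x = 38.2 cos 30.5° = 32.91 m/s is unchanged throughout.
For the vertical component, v_y² = v_y0² + 2 g h = (19.39)² + 2×9.81×73.5 = 1818, so |v_y| = 42.64 m/s.
Impact speed = √(v_x² + v_y²) = √(1083 + 1818) = 53.9 m/s.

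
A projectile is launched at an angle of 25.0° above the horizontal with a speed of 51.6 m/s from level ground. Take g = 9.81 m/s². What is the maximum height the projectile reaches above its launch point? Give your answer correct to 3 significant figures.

Vertical component of launch velocity: v_y = 51.6 sin 25.0° = 21.81 m/s.
At the highest point the vertical velocity is zero, so v_y² = 2 g h_max.
h_max = (21.81)² / (2 × 9.81) = 475.7 / 19.62 = 24.2 m.

24.2 m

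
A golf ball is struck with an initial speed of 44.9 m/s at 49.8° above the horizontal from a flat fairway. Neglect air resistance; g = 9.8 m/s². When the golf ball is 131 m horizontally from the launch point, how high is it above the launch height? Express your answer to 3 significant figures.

54.9 m

v_x = 44.9 cos 49.8° = 28.98 m/s, v_y0 = 44.9 sin 49.8° = 34.29 m/s.
Time to reach x = 131 m: t = x / v_x = 131 / 28.98 = 4.520 s.
y = v_y0 t − ½ g t² = 34.29×4.520 − 4.900×4.520² = 54.9 m.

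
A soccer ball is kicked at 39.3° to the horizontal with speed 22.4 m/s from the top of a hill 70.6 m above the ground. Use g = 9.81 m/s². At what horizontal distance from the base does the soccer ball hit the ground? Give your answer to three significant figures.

Components: v_x = 22.4 cos 39.3° = 17.33 m/s, v_y = 22.4 sin 39.3° = 14.19 m/s.
Vertical: 0 = 70.6 + 14.19 t − ½(9.81) t² ⇒ 4.905 t² − 14.19 t − 70.6 = 0.
t = [14.19 + √(201.4 + 1385)] / 9.810 = 5.507 s.
Horizontal: R = v_x · t = 17.33 × 5.507 = 95.4 m.

95.4 m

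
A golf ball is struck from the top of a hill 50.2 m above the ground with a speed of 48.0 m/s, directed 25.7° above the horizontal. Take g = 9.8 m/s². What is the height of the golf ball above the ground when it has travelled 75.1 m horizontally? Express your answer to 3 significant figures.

v_x = 48.0 cos 25.7° = 43.25 m/s, v_y0 = 48.0 sin 25.7° = 20.82 m/s.
Time to reach x = 75.1 m: t = x / v_x = 75.1 / 43.25 = 1.736 s.
y = 50.2 + v_y0 t − ½ g t² = 50.2 + 20.82×1.736 − 4.900×1.736² = 71.6 m.

71.6 m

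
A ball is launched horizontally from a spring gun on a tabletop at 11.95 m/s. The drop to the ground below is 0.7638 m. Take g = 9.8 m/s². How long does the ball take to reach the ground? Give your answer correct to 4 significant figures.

0.3948 s

The horizontal speed doesn't affect the fall. With v_y0 = 0, h = ½ g t².
t = √(2 × 0.7638 / 9.8) = √0.15588 = 0.3948 s.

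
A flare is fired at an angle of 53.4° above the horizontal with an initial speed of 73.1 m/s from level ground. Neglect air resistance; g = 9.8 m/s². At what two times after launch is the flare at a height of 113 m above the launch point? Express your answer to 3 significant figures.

v_y0 = 73.1 sin 53.4° = 58.69 m/s.
Set y = v_y0 t − ½ g t² = 113: 4.900 t² − 58.69 t + 113 = 0.
t = [58.69 ± √(3445 − 2215)] / 9.8 = (58.69 ± 35.07) / 9.8, giving t = 2.41 s or t = 9.57 s.
So the flare is at 113 m at t = 2.41 s (rising) and t = 9.57 s (falling).

2.41 s and 9.57 s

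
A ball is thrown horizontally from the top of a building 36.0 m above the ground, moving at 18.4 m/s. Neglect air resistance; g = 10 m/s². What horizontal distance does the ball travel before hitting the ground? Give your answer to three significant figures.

Initial vertical velocity is zero, so the fall time comes from h = ½ g t²: t = √(2 × 36.0 / 10) = 2.683 s.
Horizontal motion is uniform at 18.4 m/s, so x = 18.4 × 2.683 = 49.4 m.

49.4 m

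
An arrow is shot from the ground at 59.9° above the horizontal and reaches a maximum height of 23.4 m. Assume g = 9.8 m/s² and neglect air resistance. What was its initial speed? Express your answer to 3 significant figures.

24.8 m/s

At maximum height v_y = 0, so (v₀ sin θ)² = 2 g H.
v₀ sin 59.9° = √(2 × 9.8 × 23.4) = 21.42 m/s.
v₀ = 21.42 / sin 59.9° = 21.42 / 0.8652 = 24.8 m/s.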